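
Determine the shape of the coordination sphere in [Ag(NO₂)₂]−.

linear

Each nitro (N-bound nitrite) is −1; balancing the −1 overall charge requires Ag(I).
Ag sits in group 11, so the d-electron count is 11 − 1 = 10.
Coordination number: 2.
A d¹⁰ ion with only two ligands adopts a linear arrangement (sp hybridisation; no CFSE preference).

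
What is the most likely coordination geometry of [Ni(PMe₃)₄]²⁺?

square planar

Trimethylphosphine is neutral; balancing the +2 overall charge requires Ni(II).
Ni sits in group 10, so the d-electron count is 10 − 2 = 8.
Coordination number: 4.
Trimethylphosphine is a strong-field ligand (high in the spectrochemical series).
A 3d d⁸ ion with strong-field ligands gains enough CFSE to favour square planar over tetrahedral.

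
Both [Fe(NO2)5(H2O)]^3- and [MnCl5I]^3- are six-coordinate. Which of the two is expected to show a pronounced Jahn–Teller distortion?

[Fe(NO2)5(H2O)]^3-: Summing ligand charges against the −3 overall charge gives an oxidation state of +2 for iron. Group 8 minus oxidation state 2 gives a d⁶ configuration. Nitro (N-bound nitrite) is a strong-field ligand (high in the spectrochemical series) for a first-row metal, so the complex is low-spin. The d⁶ configuration leaves the e_g set evenly filled (or empty) — no strong Jahn–Teller driving force.
[MnCl5I]^3-: Ligand charges: each chloride is −1; each iodide is −1. With an overall charge of −3 the manganese centre must be in the +3 oxidation state. Manganese is a group-7 element; Mn(III) is therefore d⁴. Chloride and iodide are weak-field ligands for a first-row metal, so the complex is high-spin. The t₂g³e_g¹ (high-spin) configuration has an unevenly filled e_g set; the Jahn–Teller theorem predicts a tetragonal distortion (typically axial elongation) to lift the degeneracy.

[MnCl5I]^3-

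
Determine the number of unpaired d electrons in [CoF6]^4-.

3 unpaired electrons

Each fluoride is −1; balancing the −4 overall charge requires Co(II).
Co sits in group 9, so the d-electron count is 9 − 2 = 7.
The spin state decides the count: Fluoride is a weak-field ligand for a first-row metal, so the complex is high-spin.
An octahedral high-spin d⁷ ion is t₂g⁵e_g², giving 3 unpaired electrons.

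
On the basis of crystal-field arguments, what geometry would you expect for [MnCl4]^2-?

Summing ligand charges against the −2 overall charge gives an oxidation state of +2 for manganese.
Group 7 minus oxidation state 2 gives a d⁵ configuration.
Coordination number: 4.
Chloride is a weak-field ligand.
A high-spin d⁵ ion has zero CFSE in either geometry, so four ligands adopt the sterically favoured tetrahedral geometry.

tetrahedral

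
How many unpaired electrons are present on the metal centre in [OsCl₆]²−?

Each chloride is −1; balancing the −2 overall charge requires Os(IV).
Osmium is a group-8 element; Os(IV) is therefore d⁴.
The spin state decides the count: a 5d ion has a large Δₒ and is invariably low-spin.
An octahedral low-spin d⁴ ion is t₂g⁴e_g⁰, giving 2 unpaired electrons.

2 unpaired electrons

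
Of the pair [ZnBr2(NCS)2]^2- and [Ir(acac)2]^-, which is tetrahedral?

[ZnBr2(NCS)2]^2-

For [ZnBr2(NCS)2]^2-: Summing ligand charges against the −2 overall charge gives an oxidation state of +2 for zinc. Group 12 minus oxidation state 2 gives a d¹⁰ configuration. A d¹⁰ ion has no crystal-field stabilisation preference between square planar and tetrahedral, so four ligands adopt the sterically favoured tetrahedral geometry. → tetrahedral.
For [Ir(acac)2]^-: Summing ligand charges against the −1 overall charge gives an oxidation state of +1 for iridium. Ir sits in group 9, so the d-electron count is 9 − 1 = 8. A 5d d⁸ ion has a large crystal-field splitting; square planar leaves the high-energy d_{x²−y²} orbital empty and maximises CFSE. → square planar.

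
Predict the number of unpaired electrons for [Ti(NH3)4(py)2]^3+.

1 unpaired electron

Ammonia is neutral; pyridine is neutral; balancing the +3 overall charge requires Ti(III).
Group 4 minus oxidation state 3 gives a d¹ configuration.
In an octahedral field the d¹ configuration is t₂g¹e_g⁰ (only one arrangement possible), giving 1 unpaired electron.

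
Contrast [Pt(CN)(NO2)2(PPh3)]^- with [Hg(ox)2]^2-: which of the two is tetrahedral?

For [Pt(CN)(NO2)2(PPh3)]^-: Ligand charges: each cyanide is −1; each nitro (N-bound nitrite) is −1; triphenylphosphine is neutral. With an overall charge of −1 the platinum centre must be in the +2 oxidation state. Group 10 minus oxidation state 2 gives a d⁸ configuration. A 5d d⁸ ion has a large crystal-field splitting; square planar leaves the high-energy d_{x²−y²} orbital empty and maximises CFSE. → square planar.
For [Hg(ox)2]^2-: Summing ligand charges against the −2 overall charge gives an oxidation state of +2 for mercury. Mercury is a group-12 element; Hg(II) is therefore d¹⁰. A d¹⁰ ion has no crystal-field stabilisation preference between square planar and tetrahedral, so four ligands adopt the sterically favoured tetrahedral geometry. → tetrahedral.

[Hg(ox)2]^2-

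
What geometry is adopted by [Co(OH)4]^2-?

tetrahedral

Ligand charges: each hydroxide is −1. With an overall charge of −2 the cobalt centre must be in the +2 oxidation state.
Cobalt is a group-9 element; Co(II) is therefore d⁷.
Coordination number: 4.
Hydroxide is a weak-field ligand.
For a high-spin 3d d⁷ ion with weak-field ligands the small Δₜ gives little square-planar CFSE advantage, so four ligands adopt the sterically favoured tetrahedral geometry.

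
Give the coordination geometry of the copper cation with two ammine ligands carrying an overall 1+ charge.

linear

Summing ligand charges against the +1 overall charge gives an oxidation state of +1 for copper.
Copper is a group-11 element; Cu(I) is therefore d¹⁰.
With 2 monodentate ligands the coordination number is 2.
A d¹⁰ ion with only two ligands adopts a linear arrangement (sp hybridisation; no CFSE preference).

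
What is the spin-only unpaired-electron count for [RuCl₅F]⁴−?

Summing ligand charges against the −4 overall charge gives an oxidation state of +2 for ruthenium.
Ru sits in group 8, so the d-electron count is 8 − 2 = 6.
The spin state decides the count: a 4d ion has a large Δₒ and is invariably low-spin.
An octahedral low-spin d⁶ ion is t₂g⁶e_g⁰, giving 0 unpaired electrons.

0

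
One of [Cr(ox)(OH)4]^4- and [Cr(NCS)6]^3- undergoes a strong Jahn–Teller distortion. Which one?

[Cr(ox)(OH)4]^4-

[Cr(ox)(OH)4]^4-: Summing ligand charges against the −4 overall charge gives an oxidation state of +2 for chromium. Cr sits in group 6, so the d-electron count is 6 − 2 = 4. Hydroxide and oxalate are weak-field ligands for a first-row metal, so the complex is high-spin. The t₂g³e_g¹ (high-spin) configuration has an unevenly filled e_g set; the Jahn–Teller theorem predicts a tetragonal distortion (typically axial elongation) to lift the degeneracy.
[Cr(NCS)6]^3-: Summing ligand charges against the −3 overall charge gives an oxidation state of +3 for chromium. Group 6 minus oxidation state 3 gives a d³ configuration. The d³ configuration leaves the e_g set evenly filled (or empty) — no strong Jahn–Teller driving force.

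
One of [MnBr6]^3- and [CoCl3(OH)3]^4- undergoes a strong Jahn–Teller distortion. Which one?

[MnBr6]^3-: Each bromide is −1; balancing the −3 overall charge requires Mn(III). Mn sits in group 7, so the d-electron count is 7 − 3 = 4. Bromide is a weak-field ligand for a first-row metal, so the complex is high-spin. The t₂g³e_g¹ (high-spin) configuration has an unevenly filled e_g set; the Jahn–Teller theorem predicts a tetragonal distortion (typically axial elongation) to lift the degeneracy.
[CoCl3(OH)3]^4-: Summing ligand charges against the −4 overall charge gives an oxidation state of +2 for cobalt. Cobalt is a group-9 element; Co(II) is therefore d⁷. Chloride and hydroxide are weak-field ligands for a first-row metal, so the complex is high-spin. The d⁷ configuration leaves the e_g set evenly filled (or empty) — no strong Jahn–Teller driving force.

[MnBr6]^3-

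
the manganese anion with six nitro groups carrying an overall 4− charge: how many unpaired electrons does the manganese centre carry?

Summing ligand charges against the −4 overall charge gives an oxidation state of +2 for manganese.
Manganese is a group-7 element; Mn(II) is therefore d⁵.
The spin state decides the count: Nitro (N-bound nitrite) is a strong-field ligand (high in the spectrochemical series) for a first-row metal, so the complex is low-spin.
An octahedral low-spin d⁵ ion is t₂g⁵e_g⁰, giving 1 unpaired electron.

1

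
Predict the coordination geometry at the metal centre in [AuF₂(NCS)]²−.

trigonal planar

Summing ligand charges against the −2 overall charge gives an oxidation state of +1 for gold.
Au sits in group 11, so the d-electron count is 11 − 1 = 10.
Coordination number: 3.
Three ligands around a d¹⁰ centre minimise repulsion in a trigonal-planar arrangement.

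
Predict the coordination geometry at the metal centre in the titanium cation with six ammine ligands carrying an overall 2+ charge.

octahedral

Summing ligand charges against the +2 overall charge gives an oxidation state of +2 for titanium.
Titanium is a group-4 element; Ti(II) is therefore d².
Coordination number: 6.
Six donors around a single metal centre give an octahedral coordination sphere.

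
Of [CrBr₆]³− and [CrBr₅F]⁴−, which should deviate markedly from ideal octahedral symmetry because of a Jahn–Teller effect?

[CrBr₅F]⁴−

[CrBr₆]³−: Ligand charges: each bromide is −1. With an overall charge of −3 the chromium centre must be in the +3 oxidation state. Chromium is a group-6 element; Cr(III) is therefore d³. The d³ configuration leaves the e_g set evenly filled (or empty) — no strong Jahn–Teller driving force.
[CrBr₅F]⁴−: Ligand charges: each bromide is −1; each fluoride is −1. With an overall charge of −4 the chromium centre must be in the +2 oxidation state. Group 6 minus oxidation state 2 gives a d⁴ configuration. Bromide and fluoride are weak-field ligands for a first-row metal, so the complex is high-spin. The t₂g³e_g¹ (high-spin) configuration has an unevenly filled e_g set; the Jahn–Teller theorem predicts a tetragonal distortion (typically axial elongation) to lift the degeneracy.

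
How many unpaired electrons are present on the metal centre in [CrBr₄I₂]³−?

3 unpaired electrons

Summing ligand charges against the −3 overall charge gives an oxidation state of +3 for chromium.
Cr sits in group 6, so the d-electron count is 6 − 3 = 3.
In an octahedral field the d³ configuration is t₂g³e_g⁰ (only one arrangement possible), giving 3 unpaired electrons.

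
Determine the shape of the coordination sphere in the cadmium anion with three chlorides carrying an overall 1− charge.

Summing ligand charges against the −1 overall charge gives an oxidation state of +2 for cadmium.
Cd sits in group 12, so the d-electron count is 12 − 2 = 10.
With 3 monodentate ligands the coordination number is 3.
Three ligands around a d¹⁰ centre minimise repulsion in a trigonal-planar arrangement.

trigonal planar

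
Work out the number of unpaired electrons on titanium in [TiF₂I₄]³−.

1 unpaired electron

Each fluoride is −1; each iodide is −1; balancing the −3 overall charge requires Ti(III).
Group 4 minus oxidation state 3 gives a d¹ configuration.
In an octahedral field the d¹ configuration is t₂g¹e_g⁰ (only one arrangement possible), giving 1 unpaired electron.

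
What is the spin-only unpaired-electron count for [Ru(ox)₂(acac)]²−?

1

Ligand charges: each oxalate is −2; each acetylacetonate is −1. With an overall charge of −2 the ruthenium centre must be in the +3 oxidation state.
Ru sits in group 8, so the d-electron count is 8 − 3 = 5.
Counting donor atoms: 2×oxalate (bidentate) → 4 donors; 1×acetylacetonate (bidentate) → 2 donors. Coordination number = 6.
The spin state decides the count: a 4d ion has a large Δₒ and is invariably low-spin.
An octahedral low-spin d⁵ ion is t₂g⁵e_g⁰, giving 1 unpaired electron.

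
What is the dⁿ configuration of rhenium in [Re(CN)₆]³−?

d4

Each cyanide is −1; balancing the −3 overall charge requires Re(III).
Re sits in group 7, so the d-electron count is 7 − 3 = 4.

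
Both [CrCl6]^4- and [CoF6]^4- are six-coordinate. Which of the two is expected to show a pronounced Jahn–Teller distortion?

[CrCl6]^4-

[CrCl6]^4-: Summing ligand charges against the −4 overall charge gives an oxidation state of +2 for chromium. Cr sits in group 6, so the d-electron count is 6 − 2 = 4. Chloride is a weak-field ligand for a first-row metal, so the complex is high-spin. The t₂g³e_g¹ (high-spin) configuration has an unevenly filled e_g set; the Jahn–Teller theorem predicts a tetragonal distortion (typically axial elongation) to lift the degeneracy.
[CoF6]^4-: Ligand charges: each fluoride is −1. With an overall charge of −4 the cobalt centre must be in the +2 oxidation state. Co sits in group 9, so the d-electron count is 9 − 2 = 7. Fluoride is a weak-field ligand for a first-row metal, so the complex is high-spin. The d⁷ configuration leaves the e_g set evenly filled (or empty) — no strong Jahn–Teller driving force.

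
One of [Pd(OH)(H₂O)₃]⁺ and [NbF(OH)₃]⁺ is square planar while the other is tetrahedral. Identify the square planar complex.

[Pd(OH)(H₂O)₃]⁺

For [Pd(OH)(H₂O)₃]⁺: Each hydroxide is −1; water is neutral; balancing the +1 overall charge requires Pd(II). Palladium is a group-10 element; Pd(II) is therefore d⁸. A 4d d⁸ ion has a large crystal-field splitting; square planar leaves the high-energy d_{x²−y²} orbital empty and maximises CFSE. → square planar.
For [NbF(OH)₃]⁺: Each fluoride is −1; each hydroxide is −1; balancing the +1 overall charge requires Nb(V). Group 5 minus oxidation state 5 gives a d⁰ configuration. A d⁰ ion has no crystal-field stabilisation preference between square planar and tetrahedral, so four ligands adopt the sterically favoured tetrahedral geometry. → tetrahedral.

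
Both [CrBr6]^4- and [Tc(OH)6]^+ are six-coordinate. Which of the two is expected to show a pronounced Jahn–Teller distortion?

[CrBr6]^4-: Ligand charges: each bromide is −1. With an overall charge of −4 the chromium centre must be in the +2 oxidation state. Cr sits in group 6, so the d-electron count is 6 − 2 = 4. Bromide is a weak-field ligand for a first-row metal, so the complex is high-spin. The t₂g³e_g¹ (high-spin) configuration has an unevenly filled e_g set; the Jahn–Teller theorem predicts a tetragonal distortion (typically axial elongation) to lift the degeneracy.
[Tc(OH)6]^+: Ligand charges: each hydroxide is −1. With an overall charge of +1 the technetium centre must be in the +7 oxidation state. Tc sits in group 7, so the d-electron count is 7 − 7 = 0. The d⁰ configuration leaves the e_g set evenly filled (or empty) — no strong Jahn–Teller driving force.

[CrBr6]^4-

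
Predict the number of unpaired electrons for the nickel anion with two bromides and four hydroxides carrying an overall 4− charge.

2

Ligand charges: each bromide is −1; each hydroxide is −1. With an overall charge of −4 the nickel centre must be in the +2 oxidation state.
Nickel is a group-10 element; Ni(II) is therefore d⁸.
In an octahedral field the d⁸ configuration is t₂g⁶e_g² (only one arrangement possible), giving 2 unpaired electrons.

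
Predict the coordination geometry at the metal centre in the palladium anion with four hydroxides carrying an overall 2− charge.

Summing ligand charges against the −2 overall charge gives an oxidation state of +2 for palladium.
Pd sits in group 10, so the d-electron count is 10 − 2 = 8.
Coordination number: 4.
A 4d d⁸ ion has a large crystal-field splitting; square planar leaves the high-energy d_{x²−y²} orbital empty and maximises CFSE.

square planar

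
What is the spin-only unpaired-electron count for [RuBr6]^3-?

Each bromide is −1; balancing the −3 overall charge requires Ru(III).
Ru sits in group 8, so the d-electron count is 8 − 3 = 5.
The spin state decides the count: a 4d ion has a large Δₒ and is invariably low-spin.
An octahedral low-spin d⁵ ion is t₂g⁵e_g⁰, giving 1 unpaired electron.

1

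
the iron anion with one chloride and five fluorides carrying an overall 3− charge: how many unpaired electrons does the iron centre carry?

Ligand charges: each chloride is −1; each fluoride is −1. With an overall charge of −3 the iron centre must be in the +3 oxidation state.
Fe sits in group 8, so the d-electron count is 8 − 3 = 5.
The spin state decides the count: Chloride and fluoride are weak-field ligands for a first-row metal, so the complex is high-spin.
An octahedral high-spin d⁵ ion is t₂g³e_g², giving 5 unpaired electrons.

5 unpaired electrons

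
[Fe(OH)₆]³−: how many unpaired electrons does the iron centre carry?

5 unpaired electrons

Summing ligand charges against the −3 overall charge gives an oxidation state of +3 for iron.
Iron is a group-8 element; Fe(III) is therefore d⁵.
The spin state decides the count: Hydroxide is a weak-field ligand for a first-row metal, so the complex is high-spin.
An octahedral high-spin d⁵ ion is t₂g³e_g², giving 5 unpaired electrons.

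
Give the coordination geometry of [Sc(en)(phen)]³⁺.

Summing ligand charges against the +3 overall charge gives an oxidation state of +3 for scandium.
Group 3 minus oxidation state 3 gives a d⁰ configuration.
Counting donor atoms: 1×ethylenediamine (bidentate) → 2 donors; 1×1,10-phenanthroline (bidentate) → 2 donors. Coordination number = 4.
A d⁰ ion has no crystal-field stabilisation preference between square planar and tetrahedral, so four ligands adopt the sterically favoured tetrahedral geometry.

tetrahedral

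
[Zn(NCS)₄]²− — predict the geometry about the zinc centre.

Each isothiocyanate is −1; balancing the −2 overall charge requires Zn(II).
Zinc is a group-12 element; Zn(II) is therefore d¹⁰.
With 4 monodentate ligands the coordination number is 4.
A d¹⁰ ion has no crystal-field stabilisation preference between square planar and tetrahedral, so four ligands adopt the sterically favoured tetrahedral geometry.

tetrahedral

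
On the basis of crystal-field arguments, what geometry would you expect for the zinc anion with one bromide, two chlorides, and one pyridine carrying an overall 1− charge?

tetrahedral

Ligand charges: each bromide is −1; each chloride is −1; pyridine is neutral. With an overall charge of −1 the zinc centre must be in the +2 oxidation state.
Zn sits in group 12, so the d-electron count is 12 − 2 = 10.
Coordination number: 4.
A d¹⁰ ion has no crystal-field stabilisation preference between square planar and tetrahedral, so four ligands adopt the sterically favoured tetrahedral geometry.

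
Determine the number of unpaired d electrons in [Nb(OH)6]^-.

Ligand charges: each hydroxide is −1. With an overall charge of −1 the niobium centre must be in the +5 oxidation state.
Niobium is a group-5 element; Nb(V) is therefore d⁰.
In an octahedral field the d⁰ configuration is t₂g⁰e_g⁰, giving 0 unpaired electrons.

0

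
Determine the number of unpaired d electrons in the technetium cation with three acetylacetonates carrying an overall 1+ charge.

Summing ligand charges against the +1 overall charge gives an oxidation state of +4 for technetium.
Technetium is a group-7 element; Tc(IV) is therefore d³.
Counting donor atoms: 3×acetylacetonate (bidentate) → 6 donors. Coordination number = 6.
In an octahedral field the d³ configuration is t₂g³e_g⁰ (only one arrangement possible), giving 3 unpaired electrons.

3 unpaired electrons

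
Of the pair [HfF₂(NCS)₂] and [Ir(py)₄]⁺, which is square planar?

For [HfF₂(NCS)₂]: Summing ligand charges against the 0 overall charge gives an oxidation state of +4 for hafnium. Hafnium is a group-4 element; Hf(IV) is therefore d⁰. A d⁰ ion has no crystal-field stabilisation preference between square planar and tetrahedral, so four ligands adopt the sterically favoured tetrahedral geometry. → tetrahedral.
For [Ir(py)₄]⁺: Summing ligand charges against the +1 overall charge gives an oxidation state of +1 for iridium. Iridium is a group-9 element; Ir(I) is therefore d⁸. A 5d d⁸ ion has a large crystal-field splitting; square planar leaves the high-energy d_{x²−y²} orbital empty and maximises CFSE. → square planar.

[Ir(py)₄]⁺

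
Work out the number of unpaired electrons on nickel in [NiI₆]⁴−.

Each iodide is −1; balancing the −4 overall charge requires Ni(II).
Group 10 minus oxidation state 2 gives a d⁸ configuration.
In an octahedral field the d⁸ configuration is t₂g⁶e_g² (only one arrangement possible), giving 2 unpaired electrons.

2 unpaired electrons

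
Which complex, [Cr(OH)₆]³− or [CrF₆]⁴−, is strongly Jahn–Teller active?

[CrF₆]⁴−

[Cr(OH)₆]³−: Summing ligand charges against the −3 overall charge gives an oxidation state of +3 for chromium. Chromium is a group-6 element; Cr(III) is therefore d³. The d³ configuration leaves the e_g set evenly filled (or empty) — no strong Jahn–Teller driving force.
[CrF₆]⁴−: Ligand charges: each fluoride is −1. With an overall charge of −4 the chromium centre must be in the +2 oxidation state. Chromium is a group-6 element; Cr(II) is therefore d⁴. Fluoride is a weak-field ligand for a first-row metal, so the complex is high-spin. The t₂g³e_g¹ (high-spin) configuration has an unevenly filled e_g set; the Jahn–Teller theorem predicts a tetragonal distortion (typically axial elongation) to lift the degeneracy.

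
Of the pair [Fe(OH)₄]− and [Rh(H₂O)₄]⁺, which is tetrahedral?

For [Fe(OH)₄]−: Ligand charges: each hydroxide is −1. With an overall charge of −1 the iron centre must be in the +3 oxidation state. Group 8 minus oxidation state 3 gives a d⁵ configuration. A high-spin d⁵ ion has zero CFSE in either geometry, so four ligands adopt the sterically favoured tetrahedral geometry. → tetrahedral.
For [Rh(H₂O)₄]⁺: Summing ligand charges against the +1 overall charge gives an oxidation state of +1 for rhodium. Rhodium is a group-9 element; Rh(I) is therefore d⁸. A 4d d⁸ ion has a large crystal-field splitting; square planar leaves the high-energy d_{x²−y²} orbital empty and maximises CFSE. → square planar.

[Fe(OH)₄]−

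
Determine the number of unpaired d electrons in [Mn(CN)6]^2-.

Summing ligand charges against the −2 overall charge gives an oxidation state of +4 for manganese.
Manganese is a group-7 element; Mn(IV) is therefore d³.
In an octahedral field the d³ configuration is t₂g³e_g⁰ (only one arrangement possible), giving 3 unpaired electrons.

3 unpaired electrons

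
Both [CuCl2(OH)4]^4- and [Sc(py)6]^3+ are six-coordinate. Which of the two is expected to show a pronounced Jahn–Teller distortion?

[CuCl2(OH)4]^4-: Ligand charges: each chloride is −1; each hydroxide is −1. With an overall charge of −4 the copper centre must be in the +2 oxidation state. Copper is a group-11 element; Cu(II) is therefore d⁹. The t₂g⁶e_g³ configuration has an unevenly filled e_g set; the Jahn–Teller theorem predicts a tetragonal distortion (typically axial elongation) to lift the degeneracy.
[Sc(py)6]^3+: Ligand charges: pyridine is neutral. With an overall charge of +3 the scandium centre must be in the +3 oxidation state. Sc sits in group 3, so the d-electron count is 3 − 3 = 0. The d⁰ configuration leaves the e_g set evenly filled (or empty) — no strong Jahn–Teller driving force.

[CuCl2(OH)4]^4-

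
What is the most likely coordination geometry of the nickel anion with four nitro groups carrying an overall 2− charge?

square planar

Each nitro (N-bound nitrite) is −1; balancing the −2 overall charge requires Ni(II).
Group 10 minus oxidation state 2 gives a d⁸ configuration.
Coordination number: 4.
Nitro (N-bound nitrite) is a strong-field ligand (high in the spectrochemical series).
A 3d d⁸ ion with strong-field ligands gains enough CFSE to favour square planar over tetrahedral.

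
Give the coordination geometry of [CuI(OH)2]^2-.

Each iodide is −1; each hydroxide is −1; balancing the −2 overall charge requires Cu(I).
Cu sits in group 11, so the d-electron count is 11 − 1 = 10.
With 3 monodentate ligands the coordination number is 3.
Three ligands around a d¹⁰ centre minimise repulsion in a trigonal-planar arrangement.

trigonal planar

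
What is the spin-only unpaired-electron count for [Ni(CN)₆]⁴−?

2

Each cyanide is −1; balancing the −4 overall charge requires Ni(II).
Ni sits in group 10, so the d-electron count is 10 − 2 = 8.
In an octahedral field the d⁸ configuration is t₂g⁶e_g² (only one arrangement possible), giving 2 unpaired electrons.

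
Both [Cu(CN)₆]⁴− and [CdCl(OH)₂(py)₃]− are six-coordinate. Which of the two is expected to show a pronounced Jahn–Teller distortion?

[Cu(CN)₆]⁴−: Summing ligand charges against the −4 overall charge gives an oxidation state of +2 for copper. Cu sits in group 11, so the d-electron count is 11 − 2 = 9. The t₂g⁶e_g³ configuration has an unevenly filled e_g set; the Jahn–Teller theorem predicts a tetragonal distortion (typically axial elongation) to lift the degeneracy.
[CdCl(OH)₂(py)₃]−: Ligand charges: each chloride is −1; each hydroxide is −1; pyridine is neutral. With an overall charge of −1 the cadmium centre must be in the +2 oxidation state. Group 12 minus oxidation state 2 gives a d¹⁰ configuration. The d¹⁰ configuration leaves the e_g set evenly filled (or empty) — no strong Jahn–Teller driving force.

[Cu(CN)₆]⁴−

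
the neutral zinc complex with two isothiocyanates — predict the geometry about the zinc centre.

Ligand charges: each isothiocyanate is −1. With an overall charge of 0 the zinc centre must be in the +2 oxidation state.
Zn sits in group 12, so the d-electron count is 12 − 2 = 10.
With 2 monodentate ligands the coordination number is 2.
A d¹⁰ ion with only two ligands adopts a linear arrangement (sp hybridisation; no CFSE preference).

linear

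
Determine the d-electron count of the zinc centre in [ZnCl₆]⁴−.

d10

Summing ligand charges against the −4 overall charge gives an oxidation state of +2 for zinc.
Group 12 minus oxidation state 2 gives a d¹⁰ configuration.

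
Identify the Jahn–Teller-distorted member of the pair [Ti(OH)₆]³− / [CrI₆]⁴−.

[Ti(OH)₆]³−: Ligand charges: each hydroxide is −1. With an overall charge of −3 the titanium centre must be in the +3 oxidation state. Group 4 minus oxidation state 3 gives a d¹ configuration. The d¹ configuration leaves the e_g set evenly filled (or empty) — no strong Jahn–Teller driving force.
[CrI₆]⁴−: Ligand charges: each iodide is −1. With an overall charge of −4 the chromium centre must be in the +2 oxidation state. Group 6 minus oxidation state 2 gives a d⁴ configuration. Iodide is a weak-field ligand for a first-row metal, so the complex is high-spin. The t₂g³e_g¹ (high-spin) configuration has an unevenly filled e_g set; the Jahn–Teller theorem predicts a tetragonal distortion (typically axial elongation) to lift the degeneracy.

[CrI₆]⁴−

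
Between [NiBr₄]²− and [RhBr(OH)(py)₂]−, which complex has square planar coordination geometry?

For [NiBr₄]²−: Summing ligand charges against the −2 overall charge gives an oxidation state of +2 for nickel. Nickel is a group-10 element; Ni(II) is therefore d⁸. Bromide is a weak-field ligand. With weak-field ligands the CFSE gain from square planar is small, so a 3d d⁸ ion takes the sterically preferred tetrahedral geometry. → tetrahedral.
For [RhBr(OH)(py)₂]−: Ligand charges: each bromide is −1; each hydroxide is −1; pyridine is neutral. With an overall charge of −1 the rhodium centre must be in the +1 oxidation state. Rhodium is a group-9 element; Rh(I) is therefore d⁸. A 4d d⁸ ion has a large crystal-field splitting; square planar leaves the high-energy d_{x²−y²} orbital empty and maximises CFSE. → square planar.

[RhBr(OH)(py)₂]−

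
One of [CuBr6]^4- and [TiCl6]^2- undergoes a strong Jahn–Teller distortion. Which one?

[CuBr6]^4-: Ligand charges: each bromide is −1. With an overall charge of −4 the copper centre must be in the +2 oxidation state. Cu sits in group 11, so the d-electron count is 11 − 2 = 9. The t₂g⁶e_g³ configuration has an unevenly filled e_g set; the Jahn–Teller theorem predicts a tetragonal distortion (typically axial elongation) to lift the degeneracy.
[TiCl6]^2-: Summing ligand charges against the −2 overall charge gives an oxidation state of +4 for titanium. Group 4 minus oxidation state 4 gives a d⁰ configuration. The d⁰ configuration leaves the e_g set evenly filled (or empty) — no strong Jahn–Teller driving force.

[CuBr6]^4-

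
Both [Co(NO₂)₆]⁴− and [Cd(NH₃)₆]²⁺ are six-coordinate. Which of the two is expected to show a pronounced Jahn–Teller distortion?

[Co(NO₂)₆]⁴−

[Co(NO₂)₆]⁴−: Each nitro (N-bound nitrite) is −1; balancing the −4 overall charge requires Co(II). Cobalt is a group-9 element; Co(II) is therefore d⁷. Nitro (N-bound nitrite) is a strong-field ligand (high in the spectrochemical series) for a first-row metal, so the complex is low-spin. The t₂g⁶e_g¹ (low-spin) configuration has an unevenly filled e_g set; the Jahn–Teller theorem predicts a tetragonal distortion (typically axial elongation) to lift the degeneracy.
[Cd(NH₃)₆]²⁺: Ligand charges: ammonia is neutral. With an overall charge of +2 the cadmium centre must be in the +2 oxidation state. Cadmium is a group-12 element; Cd(II) is therefore d¹⁰. The d¹⁰ configuration leaves the e_g set evenly filled (or empty) — no strong Jahn–Teller driving force.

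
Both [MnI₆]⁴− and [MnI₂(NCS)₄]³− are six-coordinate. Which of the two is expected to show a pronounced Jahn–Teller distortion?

[MnI₆]⁴−: Summing ligand charges against the −4 overall charge gives an oxidation state of +2 for manganese. Manganese is a group-7 element; Mn(II) is therefore d⁵. Iodide is a weak-field ligand for a first-row metal, so the complex is high-spin. The d⁵ configuration leaves the e_g set evenly filled (or empty) — no strong Jahn–Teller driving force.
[MnI₂(NCS)₄]³−: Each iodide is −1; each isothiocyanate is −1; balancing the −3 overall charge requires Mn(III). Mn sits in group 7, so the d-electron count is 7 − 3 = 4. Iodide and isothiocyanate are weak-field ligands for a first-row metal, so the complex is high-spin. The t₂g³e_g¹ (high-spin) configuration has an unevenly filled e_g set; the Jahn–Teller theorem predicts a tetragonal distortion (typically axial elongation) to lift the degeneracy.

[MnI₂(NCS)₄]³−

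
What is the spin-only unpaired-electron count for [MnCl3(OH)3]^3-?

4 unpaired electrons

Each chloride is −1; each hydroxide is −1; balancing the −3 overall charge requires Mn(III).
Manganese is a group-7 element; Mn(III) is therefore d⁴.
The spin state decides the count: Chloride and hydroxide are weak-field ligands for a first-row metal, so the complex is high-spin.
An octahedral high-spin d⁴ ion is t₂g³e_g¹, giving 4 unpaired electrons.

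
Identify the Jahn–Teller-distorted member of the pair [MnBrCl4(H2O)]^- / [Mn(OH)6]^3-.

[Mn(OH)6]^3-

[MnBrCl4(H2O)]^-: Each bromide is −1; each chloride is −1; water is neutral; balancing the −1 overall charge requires Mn(IV). Mn sits in group 7, so the d-electron count is 7 − 4 = 3. The d³ configuration leaves the e_g set evenly filled (or empty) — no strong Jahn–Teller driving force.
[Mn(OH)6]^3-: Summing ligand charges against the −3 overall charge gives an oxidation state of +3 for manganese. Manganese is a group-7 element; Mn(III) is therefore d⁴. Hydroxide is a weak-field ligand for a first-row metal, so the complex is high-spin. The t₂g³e_g¹ (high-spin) configuration has an unevenly filled e_g set; the Jahn–Teller theorem predicts a tetragonal distortion (typically axial elongation) to lift the degeneracy.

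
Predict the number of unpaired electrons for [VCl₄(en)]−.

Each chloride is −1; ethylenediamine is neutral; balancing the −1 overall charge requires V(III).
Group 5 minus oxidation state 3 gives a d² configuration.
Counting donor atoms: 4×chloride (monodentate) → 4 donors; 1×ethylenediamine (bidentate) → 2 donors. Coordination number = 6.
In an octahedral field the d² configuration is t₂g²e_g⁰ (only one arrangement possible), giving 2 unpaired electrons.

2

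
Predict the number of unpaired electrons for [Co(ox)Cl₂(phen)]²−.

Each oxalate is −2; each chloride is −1; 1,10-phenanthroline is neutral; balancing the −2 overall charge requires Co(II).
Cobalt is a group-9 element; Co(II) is therefore d⁷.
Counting donor atoms: 1×oxalate (bidentate) → 2 donors; 2×chloride (monodentate) → 2 donors; 1×1,10-phenanthroline (bidentate) → 2 donors. Coordination number = 6.
The spin state decides the count: Chloride and oxalate are weak-field ligands for a first-row metal, so the complex is high-spin.
An octahedral high-spin d⁷ ion is t₂g⁵e_g², giving 3 unpaired electrons.

3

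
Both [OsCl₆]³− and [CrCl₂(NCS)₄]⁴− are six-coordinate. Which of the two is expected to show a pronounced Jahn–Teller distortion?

[OsCl₆]³−: Ligand charges: each chloride is −1. With an overall charge of −3 the osmium centre must be in the +3 oxidation state. Os sits in group 8, so the d-electron count is 8 − 3 = 5. A 5d ion has a large Δₒ and is invariably low-spin. The d⁵ configuration leaves the e_g set evenly filled (or empty) — no strong Jahn–Teller driving force.
[CrCl₂(NCS)₄]⁴−: Summing ligand charges against the −4 overall charge gives an oxidation state of +2 for chromium. Group 6 minus oxidation state 2 gives a d⁴ configuration. Chloride and isothiocyanate are weak-field ligands for a first-row metal, so the complex is high-spin. The t₂g³e_g¹ (high-spin) configuration has an unevenly filled e_g set; the Jahn–Teller theorem predicts a tetragonal distortion (typically axial elongation) to lift the degeneracy.

[CrCl₂(NCS)₄]⁴−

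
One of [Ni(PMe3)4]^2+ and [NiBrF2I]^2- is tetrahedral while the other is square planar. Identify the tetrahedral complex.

For [Ni(PMe3)4]^2+: Trimethylphosphine is neutral; balancing the +2 overall charge requires Ni(II). Nickel is a group-10 element; Ni(II) is therefore d⁸. Trimethylphosphine is a strong-field ligand (high in the spectrochemical series). A 3d d⁸ ion with strong-field ligands gains enough CFSE to favour square planar over tetrahedral. → square planar.
For [NiBrF2I]^2-: Summing ligand charges against the −2 overall charge gives an oxidation state of +2 for nickel. Nickel is a group-10 element; Ni(II) is therefore d⁸. Bromide, fluoride, and iodide are weak-field ligands. With weak-field ligands the CFSE gain from square planar is small, so a 3d d⁸ ion takes the sterically preferred tetrahedral geometry. → tetrahedral.

[NiBrF2I]^2-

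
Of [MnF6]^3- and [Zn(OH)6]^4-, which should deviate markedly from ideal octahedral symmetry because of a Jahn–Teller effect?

[MnF6]^3-

[MnF6]^3-: Summing ligand charges against the −3 overall charge gives an oxidation state of +3 for manganese. Mn sits in group 7, so the d-electron count is 7 − 3 = 4. Fluoride is a weak-field ligand for a first-row metal, so the complex is high-spin. The t₂g³e_g¹ (high-spin) configuration has an unevenly filled e_g set; the Jahn–Teller theorem predicts a tetragonal distortion (typically axial elongation) to lift the degeneracy.
[Zn(OH)6]^4-: Summing ligand charges against the −4 overall charge gives an oxidation state of +2 for zinc. Zinc is a group-12 element; Zn(II) is therefore d¹⁰. The d¹⁰ configuration leaves the e_g set evenly filled (or empty) — no strong Jahn–Teller driving force.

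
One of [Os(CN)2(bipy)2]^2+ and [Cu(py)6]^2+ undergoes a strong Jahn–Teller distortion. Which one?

[Os(CN)2(bipy)2]^2+: Ligand charges: each cyanide is −1; 2,2′-bipyridine is neutral. With an overall charge of +2 the osmium centre must be in the +4 oxidation state. Osmium is a group-8 element; Os(IV) is therefore d⁴. A 5d ion has a large Δₒ and is invariably low-spin. The d⁴ configuration leaves the e_g set evenly filled (or empty) — no strong Jahn–Teller driving force.
[Cu(py)6]^2+: Pyridine is neutral; balancing the +2 overall charge requires Cu(II). Group 11 minus oxidation state 2 gives a d⁹ configuration. The t₂g⁶e_g³ configuration has an unevenly filled e_g set; the Jahn–Teller theorem predicts a tetragonal distortion (typically axial elongation) to lift the degeneracy.

[Cu(py)6]^2+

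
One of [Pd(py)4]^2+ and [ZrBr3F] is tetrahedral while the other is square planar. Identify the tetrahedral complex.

For [Pd(py)4]^2+: Ligand charges: pyridine is neutral. With an overall charge of +2 the palladium centre must be in the +2 oxidation state. Palladium is a group-10 element; Pd(II) is therefore d⁸. A 4d d⁸ ion has a large crystal-field splitting; square planar leaves the high-energy d_{x²−y²} orbital empty and maximises CFSE. → square planar.
For [ZrBr3F]: Ligand charges: each bromide is −1; each fluoride is −1. With an overall charge of 0 the zirconium centre must be in the +4 oxidation state. Group 4 minus oxidation state 4 gives a d⁰ configuration. A d⁰ ion has no crystal-field stabilisation preference between square planar and tetrahedral, so four ligands adopt the sterically favoured tetrahedral geometry. → tetrahedral.

[ZrBr3F]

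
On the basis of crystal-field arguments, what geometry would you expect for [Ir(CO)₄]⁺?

square planar

Summing ligand charges against the +1 overall charge gives an oxidation state of +1 for iridium.
Iridium is a group-9 element; Ir(I) is therefore d⁸.
Coordination number: 4.
A 5d d⁸ ion has a large crystal-field splitting; square planar leaves the high-energy d_{x²−y²} orbital empty and maximises CFSE.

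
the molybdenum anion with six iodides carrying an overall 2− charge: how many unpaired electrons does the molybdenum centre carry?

2 unpaired electrons

Ligand charges: each iodide is −1. With an overall charge of −2 the molybdenum centre must be in the +4 oxidation state.
Molybdenum is a group-6 element; Mo(IV) is therefore d².
In an octahedral field the d² configuration is t₂g²e_g⁰ (only one arrangement possible), giving 2 unpaired electrons.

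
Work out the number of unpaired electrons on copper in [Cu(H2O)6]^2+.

1 unpaired electron

Water is neutral; balancing the +2 overall charge requires Cu(II).
Copper is a group-11 element; Cu(II) is therefore d⁹.
In an octahedral field the d⁹ configuration is t₂g⁶e_g³ (only one arrangement possible), giving 1 unpaired electron.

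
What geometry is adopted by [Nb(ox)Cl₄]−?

octahedral

Ligand charges: each oxalate is −2; each chloride is −1. With an overall charge of −1 the niobium centre must be in the +5 oxidation state.
Group 5 minus oxidation state 5 gives a d⁰ configuration.
Counting donor atoms: 1×oxalate (bidentate) → 2 donors; 4×chloride (monodentate) → 4 donors. Coordination number = 6.
Six donors around a single metal centre give an octahedral coordination sphere.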